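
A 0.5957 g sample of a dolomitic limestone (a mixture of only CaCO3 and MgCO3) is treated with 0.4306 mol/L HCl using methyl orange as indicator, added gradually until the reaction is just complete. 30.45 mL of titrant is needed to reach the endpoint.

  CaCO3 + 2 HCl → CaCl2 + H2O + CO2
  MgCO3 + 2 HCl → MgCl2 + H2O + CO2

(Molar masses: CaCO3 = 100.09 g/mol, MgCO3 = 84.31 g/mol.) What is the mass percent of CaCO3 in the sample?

n(HCl) = 0.03045 × 0.4306 = 0.01311 mol
Let x = n(CaCO3), y = n(MgCO3).
Titrant: 2x + 2y = 0.01311;  mass: 100.09x + 84.31y = 0.5957
Solving, x = 2.723 × 10^-3 mol, y = 3.833 × 10^-3 mol
mass of CaCO3 = 2.723 × 10^-3 × 100.09 = 0.2726 g
% CaCO3 = 0.2726 / 0.5957 × 100 = 45.76 %

45.76 %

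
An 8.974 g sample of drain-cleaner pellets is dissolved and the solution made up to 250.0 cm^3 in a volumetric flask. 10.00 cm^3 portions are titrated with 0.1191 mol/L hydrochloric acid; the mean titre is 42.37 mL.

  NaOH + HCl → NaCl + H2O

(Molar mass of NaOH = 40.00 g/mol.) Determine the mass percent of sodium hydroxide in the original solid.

n(HCl) per titration = 0.04237 × 0.1191 = 5.046 × 10^-3 mol
n(NaOH) in each aliquot = 5.046 × 10^-3 mol (1:1 ratio)
n(NaOH) in the whole flask = 5.046 × 10^-3 × 250.0/10.00 = 0.1262 mol
mass of NaOH = 0.1262 × 40.00 = 5.046 g
% NaOH = 5.046 / 8.974 × 100 = 56.23 %

56.23 %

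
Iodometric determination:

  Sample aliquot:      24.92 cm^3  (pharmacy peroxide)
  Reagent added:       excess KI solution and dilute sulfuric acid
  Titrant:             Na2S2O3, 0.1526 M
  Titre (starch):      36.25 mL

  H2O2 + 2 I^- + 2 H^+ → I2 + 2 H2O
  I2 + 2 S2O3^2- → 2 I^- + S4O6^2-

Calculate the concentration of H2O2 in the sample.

n(S2O3^2-) = 0.03625 × 0.1526 = 5.532 × 10^-3 mol
n(I2) = n(S2O3^2-)/2 = 2.766 × 10^-3 mol
n(H2O2) in the aliquot = 2.766 × 10^-3 mol (1:1 ratio)
[H2O2] = 2.766 × 10^-3 / 0.02492 = 0.1110 mol/L

0.1110 M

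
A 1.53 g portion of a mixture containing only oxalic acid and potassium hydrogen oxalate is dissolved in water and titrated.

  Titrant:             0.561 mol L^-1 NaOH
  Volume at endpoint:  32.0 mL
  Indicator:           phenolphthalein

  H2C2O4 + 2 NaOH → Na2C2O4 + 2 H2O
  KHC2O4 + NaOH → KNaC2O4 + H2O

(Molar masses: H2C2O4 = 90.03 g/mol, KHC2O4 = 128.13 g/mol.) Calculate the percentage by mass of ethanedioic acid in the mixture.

n(NaOH) = 0.0320 × 0.561 = 0.0180 mol
Let x = n(H2C2O4), y = n(KHC2O4).
Titrant: 2x + 1y = 0.0180;  mass: 90.03x + 128.13y = 1.53
Solving, x = 4.63 × 10^-3 mol, y = 8.69 × 10^-3 mol
mass of H2C2O4 = 4.63 × 10^-3 × 90.03 = 0.417 g
% H2C2O4 = 0.417 / 1.53 × 100 = 27.3 %

27.3 %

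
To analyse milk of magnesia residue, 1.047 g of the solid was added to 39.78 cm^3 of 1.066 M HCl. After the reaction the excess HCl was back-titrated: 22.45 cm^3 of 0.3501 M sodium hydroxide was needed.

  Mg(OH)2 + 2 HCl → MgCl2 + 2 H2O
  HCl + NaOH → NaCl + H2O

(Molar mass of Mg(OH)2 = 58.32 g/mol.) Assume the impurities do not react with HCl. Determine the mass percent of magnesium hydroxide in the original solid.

96.21 %

n(HCl) added = 0.03978 × 1.066 = 0.04241 mol
n(NaOH) used in back-titration = 0.02245 × 0.3501 = 7.860 × 10^-3 mol
n(HCl) left over = 7.860 × 10^-3 mol (1:1 ratio)
n(HCl) consumed by analyte = 0.04241 − 7.860 × 10^-3 = 0.03455 mol
From the 1:2 ratio, n(Mg(OH)2) = 1/2 × 0.03455 = 0.01727 mol
mass of Mg(OH)2 = 0.01727 × 58.32 = 1.007 g
% Mg(OH)2 = 1.007 / 1.047 × 100 = 96.21 %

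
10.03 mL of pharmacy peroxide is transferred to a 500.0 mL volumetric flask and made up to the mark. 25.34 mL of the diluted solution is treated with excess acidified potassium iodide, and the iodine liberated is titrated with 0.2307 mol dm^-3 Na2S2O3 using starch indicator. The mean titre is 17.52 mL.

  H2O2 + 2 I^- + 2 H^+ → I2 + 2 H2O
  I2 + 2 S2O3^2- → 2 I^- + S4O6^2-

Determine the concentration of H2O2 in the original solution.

n(S2O3^2-) = 0.01752 × 0.2307 = 4.042 × 10^-3 mol
n(I2) = n(S2O3^2-)/2 = 2.021 × 10^-3 mol
n(H2O2) in the aliquot = 2.021 × 10^-3 mol (1:1 ratio)
[H2O2]_dilute = 2.021 × 10^-3 / 0.02534 = 0.07975 mol/L
[H2O2]_original = 0.07975 × 500.0/10.03 = 3.976 mol/L

3.976 mol/L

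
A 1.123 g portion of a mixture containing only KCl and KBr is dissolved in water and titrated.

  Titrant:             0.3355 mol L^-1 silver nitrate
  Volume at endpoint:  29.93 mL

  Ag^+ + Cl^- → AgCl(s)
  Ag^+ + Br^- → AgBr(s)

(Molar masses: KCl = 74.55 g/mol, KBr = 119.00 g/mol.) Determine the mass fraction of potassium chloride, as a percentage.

n(AgNO3) = 0.02993 × 0.3355 = 0.01004 mol
Let x = n(KCl), y = n(KBr).
Titrant: 1x + 1y = 0.01004;  mass: 74.55x + 119.00y = 1.123
Solving, x = 1.618 × 10^-3 mol, y = 8.423 × 10^-3 mol
mass of KCl = 1.618 × 10^-3 × 74.55 = 0.1207 g
% KCl = 0.1207 / 1.123 × 100 = 10.74 %

10.74 %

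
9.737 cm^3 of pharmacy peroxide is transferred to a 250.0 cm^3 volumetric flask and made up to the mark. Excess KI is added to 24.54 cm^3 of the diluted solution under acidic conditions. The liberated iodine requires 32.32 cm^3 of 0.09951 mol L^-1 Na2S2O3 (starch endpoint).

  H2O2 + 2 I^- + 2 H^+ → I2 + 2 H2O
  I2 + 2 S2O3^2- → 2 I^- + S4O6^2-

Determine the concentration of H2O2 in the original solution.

1.682 mol/L

n(S2O3^2-) = 0.03232 × 0.09951 = 3.216 × 10^-3 mol
n(I2) = n(S2O3^2-)/2 = 1.608 × 10^-3 mol
n(H2O2) in the aliquot = 1.608 × 10^-3 mol (1:1 ratio)
[H2O2]_dilute = 1.608 × 10^-3 / 0.02454 = 0.06553 mol/L
[H2O2]_original = 0.06553 × 250.0/9.737 = 1.682 mol/L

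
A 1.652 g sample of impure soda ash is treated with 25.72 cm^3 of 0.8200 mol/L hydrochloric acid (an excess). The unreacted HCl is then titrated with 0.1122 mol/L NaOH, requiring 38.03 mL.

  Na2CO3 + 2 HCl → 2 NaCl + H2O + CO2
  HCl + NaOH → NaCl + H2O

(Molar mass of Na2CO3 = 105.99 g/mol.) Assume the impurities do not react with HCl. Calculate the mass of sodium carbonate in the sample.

n(HCl) added = 0.02572 × 0.8200 = 0.02109 mol
n(NaOH) used in back-titration = 0.03803 × 0.1122 = 4.267 × 10^-3 mol
n(HCl) left over = 4.267 × 10^-3 mol (1:1 ratio)
n(HCl) consumed by analyte = 0.02109 − 4.267 × 10^-3 = 0.01682 mol
From the 1:2 ratio, n(Na2CO3) = 1/2 × 0.01682 = 8.412 × 10^-3 mol
mass of Na2CO3 = 8.412 × 10^-3 × 105.99 = 0.8916 g

0.8916 g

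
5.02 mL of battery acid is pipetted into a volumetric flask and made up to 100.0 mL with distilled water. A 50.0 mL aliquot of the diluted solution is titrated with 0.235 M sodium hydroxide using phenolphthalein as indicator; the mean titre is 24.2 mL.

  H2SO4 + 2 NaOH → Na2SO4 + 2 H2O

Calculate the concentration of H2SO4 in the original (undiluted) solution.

1.13 M

n(NaOH) = 0.0242 × 0.235 = 5.69 × 10^-3 mol
From the 1:2 ratio, n(H2SO4) in the aliquot = 1/2 × 5.69 × 10^-3 = 2.84 × 10^-3 mol
[H2SO4]_dilute = 2.84 × 10^-3 / 0.0500 = 0.0569 mol/L
Dilution factor = 100.0 / 5.02 = 19.92
[H2SO4]_stock = 0.0569 × 19.92 = 1.13 mol/L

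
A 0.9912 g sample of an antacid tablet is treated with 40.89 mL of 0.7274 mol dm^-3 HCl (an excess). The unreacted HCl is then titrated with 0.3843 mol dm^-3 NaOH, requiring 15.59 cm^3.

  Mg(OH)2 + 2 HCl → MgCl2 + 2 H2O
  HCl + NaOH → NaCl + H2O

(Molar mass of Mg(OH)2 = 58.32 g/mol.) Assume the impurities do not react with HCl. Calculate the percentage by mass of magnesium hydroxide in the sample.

69.88 %

n(HCl) added = 0.04089 × 0.7274 = 0.02974 mol
n(NaOH) used in back-titration = 0.01559 × 0.3843 = 5.991 × 10^-3 mol
n(HCl) left over = 5.991 × 10^-3 mol (1:1 ratio)
n(HCl) consumed by analyte = 0.02974 − 5.991 × 10^-3 = 0.02375 mol
From the 1:2 ratio, n(Mg(OH)2) = 1/2 × 0.02375 = 0.01188 mol
mass of Mg(OH)2 = 0.01188 × 58.32 = 0.6926 g
% Mg(OH)2 = 0.6926 / 0.9912 × 100 = 69.88 %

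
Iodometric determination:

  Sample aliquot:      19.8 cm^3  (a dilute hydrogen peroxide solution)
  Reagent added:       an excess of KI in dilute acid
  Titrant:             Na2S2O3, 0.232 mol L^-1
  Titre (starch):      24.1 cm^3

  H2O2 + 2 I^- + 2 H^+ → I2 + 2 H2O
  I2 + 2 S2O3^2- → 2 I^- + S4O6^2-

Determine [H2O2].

n(S2O3^2-) = 0.0241 × 0.232 = 5.59 × 10^-3 mol
n(I2) = n(S2O3^2-)/2 = 2.80 × 10^-3 mol
n(H2O2) in the aliquot = 2.80 × 10^-3 mol (1:1 ratio)
[H2O2] = 2.80 × 10^-3 / 0.0198 = 0.141 mol/L

0.141 mol/L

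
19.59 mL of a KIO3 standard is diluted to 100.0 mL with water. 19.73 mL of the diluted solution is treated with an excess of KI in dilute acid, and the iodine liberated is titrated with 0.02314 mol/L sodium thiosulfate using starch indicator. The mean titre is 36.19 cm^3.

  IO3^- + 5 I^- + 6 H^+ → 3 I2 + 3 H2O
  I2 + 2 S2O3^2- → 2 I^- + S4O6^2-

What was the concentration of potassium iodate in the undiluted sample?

0.03611 mol/L

n(S2O3^2-) = 0.03619 × 0.02314 = 8.374 × 10^-4 mol
n(I2) = n(S2O3^2-)/2 = 4.187 × 10^-4 mol
From the 1:3 ratio, n(IO3^-) in the aliquot = 1/3 × 4.187 × 10^-4 = 1.396 × 10^-4 mol
[IO3^-]_dilute = 1.396 × 10^-4 / 0.01973 = 0.007074 mol/L
[IO3^-]_original = 0.007074 × 100.0/19.59 = 0.03611 mol/L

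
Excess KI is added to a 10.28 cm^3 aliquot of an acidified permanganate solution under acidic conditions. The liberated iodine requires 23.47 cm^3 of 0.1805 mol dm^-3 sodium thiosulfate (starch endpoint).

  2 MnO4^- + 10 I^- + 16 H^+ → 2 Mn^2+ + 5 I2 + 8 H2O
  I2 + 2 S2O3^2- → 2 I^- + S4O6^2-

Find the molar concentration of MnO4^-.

0.08242 mol/L

n(S2O3^2-) = 0.02347 × 0.1805 = 4.236 × 10^-3 mol
n(I2) = n(S2O3^2-)/2 = 2.118 × 10^-3 mol
From the 2:5 ratio, n(MnO4^-) in the aliquot = 2/5 × 2.118 × 10^-3 = 8.473 × 10^-4 mol
[MnO4^-] = 8.473 × 10^-4 / 0.01028 = 0.08242 mol/L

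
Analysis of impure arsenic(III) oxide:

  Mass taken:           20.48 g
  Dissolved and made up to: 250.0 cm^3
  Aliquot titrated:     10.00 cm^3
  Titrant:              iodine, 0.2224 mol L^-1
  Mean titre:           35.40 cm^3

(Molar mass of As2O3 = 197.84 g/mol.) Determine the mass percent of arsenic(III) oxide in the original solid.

As2O3 + 2 I2 + 2 H2O → As2O5 + 4 HI
n(I2) per titration = 0.03540 × 0.2224 = 7.873 × 10^-3 mol
From the 1:2 ratio, n(As2O3) in each aliquot = 1/2 × 7.873 × 10^-3 = 3.936 × 10^-3 mol
n(As2O3) in the whole flask = 3.936 × 10^-3 × 250.0/10.00 = 0.09841 mol
mass of As2O3 = 0.09841 × 197.84 = 19.47 g
% As2O3 = 19.47 / 20.48 × 100 = 95.07 %

95.07 %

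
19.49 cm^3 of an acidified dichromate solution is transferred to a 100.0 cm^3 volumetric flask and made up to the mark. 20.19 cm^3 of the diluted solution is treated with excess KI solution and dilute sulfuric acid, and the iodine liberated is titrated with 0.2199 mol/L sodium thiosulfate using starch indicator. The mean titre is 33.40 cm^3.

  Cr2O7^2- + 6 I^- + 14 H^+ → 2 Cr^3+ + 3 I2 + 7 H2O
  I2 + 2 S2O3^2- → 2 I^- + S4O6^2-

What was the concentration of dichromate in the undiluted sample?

n(S2O3^2-) = 0.03340 × 0.2199 = 7.345 × 10^-3 mol
n(I2) = n(S2O3^2-)/2 = 3.672 × 10^-3 mol
From the 1:3 ratio, n(Cr2O7^2-) in the aliquot = 1/3 × 3.672 × 10^-3 = 1.224 × 10^-3 mol
[Cr2O7^2-]_dilute = 1.224 × 10^-3 / 0.02019 = 0.06063 mol/L
[Cr2O7^2-]_original = 0.06063 × 100.0/19.49 = 0.3111 mol/L

0.3111 mol/L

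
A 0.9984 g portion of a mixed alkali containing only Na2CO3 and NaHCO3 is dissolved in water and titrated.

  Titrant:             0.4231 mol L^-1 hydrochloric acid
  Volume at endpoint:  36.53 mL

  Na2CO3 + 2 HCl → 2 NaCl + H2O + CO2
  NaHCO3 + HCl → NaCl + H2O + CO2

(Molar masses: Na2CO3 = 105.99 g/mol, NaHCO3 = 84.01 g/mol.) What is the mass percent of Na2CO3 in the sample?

n(HCl) = 0.03653 × 0.4231 = 0.01546 mol
Let x = n(Na2CO3), y = n(NaHCO3).
Titrant: 2x + 1y = 0.01546;  mass: 105.99x + 84.01y = 0.9984
Solving, x = 4.837 × 10^-3 mol, y = 5.782 × 10^-3 mol
mass of Na2CO3 = 4.837 × 10^-3 × 105.99 = 0.5127 g
% Na2CO3 = 0.5127 / 0.9984 × 100 = 51.35 %

51.35 %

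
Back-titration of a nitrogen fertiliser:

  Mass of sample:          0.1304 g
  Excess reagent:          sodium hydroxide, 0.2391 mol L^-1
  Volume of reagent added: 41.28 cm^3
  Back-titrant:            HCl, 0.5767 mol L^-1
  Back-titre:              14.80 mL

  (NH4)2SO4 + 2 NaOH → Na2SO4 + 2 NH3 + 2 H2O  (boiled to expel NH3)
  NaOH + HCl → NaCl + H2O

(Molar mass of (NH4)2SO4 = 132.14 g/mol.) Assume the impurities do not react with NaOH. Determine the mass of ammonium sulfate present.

n(NaOH) added = 0.04128 × 0.2391 = 9.870 × 10^-3 mol
n(HCl) used in back-titration = 0.01480 × 0.5767 = 8.535 × 10^-3 mol
n(NaOH) left over = 8.535 × 10^-3 mol (1:1 ratio)
n(NaOH) consumed by analyte = 9.870 × 10^-3 − 8.535 × 10^-3 = 1.335 × 10^-3 mol
From the 1:2 ratio, n((NH4)2SO4) = 1/2 × 1.335 × 10^-3 = 6.674 × 10^-4 mol
mass of (NH4)2SO4 = 6.674 × 10^-4 × 132.14 = 0.08820 g

0.08820 g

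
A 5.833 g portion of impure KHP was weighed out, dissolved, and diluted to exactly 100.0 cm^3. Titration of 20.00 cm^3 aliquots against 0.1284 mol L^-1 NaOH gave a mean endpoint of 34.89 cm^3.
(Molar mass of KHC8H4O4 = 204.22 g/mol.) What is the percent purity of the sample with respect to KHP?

78.42 %

KHC8H4O4 + NaOH → KNaC8H4O4 + H2O
n(NaOH) per titration = 0.03489 × 0.1284 = 4.480 × 10^-3 mol
n(KHC8H4O4) in each aliquot = 4.480 × 10^-3 mol (1:1 ratio)
n(KHC8H4O4) in the whole flask = 4.480 × 10^-3 × 100.0/20.00 = 0.02240 mol
mass of KHC8H4O4 = 0.02240 × 204.22 = 4.574 g
% KHC8H4O4 = 4.574 / 5.833 × 100 = 78.42 %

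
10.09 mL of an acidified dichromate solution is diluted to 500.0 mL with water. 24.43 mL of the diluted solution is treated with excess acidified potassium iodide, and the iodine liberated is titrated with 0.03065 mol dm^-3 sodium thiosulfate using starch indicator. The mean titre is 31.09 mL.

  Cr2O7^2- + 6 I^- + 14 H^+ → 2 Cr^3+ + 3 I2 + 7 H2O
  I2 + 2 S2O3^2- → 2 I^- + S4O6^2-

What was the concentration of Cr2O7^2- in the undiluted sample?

n(S2O3^2-) = 0.03109 × 0.03065 = 9.529 × 10^-4 mol
n(I2) = n(S2O3^2-)/2 = 4.765 × 10^-4 mol
From the 1:3 ratio, n(Cr2O7^2-) in the aliquot = 1/3 × 4.765 × 10^-4 = 1.588 × 10^-4 mol
[Cr2O7^2-]_dilute = 1.588 × 10^-4 / 0.02443 = 0.006501 mol/L
[Cr2O7^2-]_original = 0.006501 × 500.0/10.09 = 0.3221 mol/L

0.3221 mol/L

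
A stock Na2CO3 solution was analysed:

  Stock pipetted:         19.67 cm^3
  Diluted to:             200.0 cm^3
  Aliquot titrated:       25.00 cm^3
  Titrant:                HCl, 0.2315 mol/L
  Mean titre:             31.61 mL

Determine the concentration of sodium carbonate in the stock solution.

1.488 mol/L

Na2CO3 + 2 HCl → 2 NaCl + H2O + CO2
n(HCl) = 0.03161 × 0.2315 = 7.318 × 10^-3 mol
From the 1:2 ratio, n(Na2CO3) in the aliquot = 1/2 × 7.318 × 10^-3 = 3.659 × 10^-3 mol
[Na2CO3]_dilute = 3.659 × 10^-3 / 0.02500 = 0.1464 mol/L
Dilution factor = 200.0 / 19.67 = 10.17
[Na2CO3]_stock = 0.1464 × 10.17 = 1.488 mol/L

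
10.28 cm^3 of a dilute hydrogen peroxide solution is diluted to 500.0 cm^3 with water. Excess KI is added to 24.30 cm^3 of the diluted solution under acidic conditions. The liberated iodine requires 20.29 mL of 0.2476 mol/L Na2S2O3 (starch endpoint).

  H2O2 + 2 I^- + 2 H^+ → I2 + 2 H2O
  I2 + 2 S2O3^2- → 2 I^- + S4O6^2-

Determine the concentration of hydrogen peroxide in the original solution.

5.028 mol/L

n(S2O3^2-) = 0.02029 × 0.2476 = 5.024 × 10^-3 mol
n(I2) = n(S2O3^2-)/2 = 2.512 × 10^-3 mol
n(H2O2) in the aliquot = 2.512 × 10^-3 mol (1:1 ratio)
[H2O2]_dilute = 2.512 × 10^-3 / 0.02430 = 0.1034 mol/L
[H2O2]_original = 0.1034 × 500.0/10.28 = 5.028 mol/L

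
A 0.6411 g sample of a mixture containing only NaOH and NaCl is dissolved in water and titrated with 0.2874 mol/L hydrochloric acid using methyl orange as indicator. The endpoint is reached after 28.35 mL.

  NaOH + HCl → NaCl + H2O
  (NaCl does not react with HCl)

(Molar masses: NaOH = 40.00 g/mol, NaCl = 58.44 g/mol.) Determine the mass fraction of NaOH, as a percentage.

n(HCl) = 0.02835 × 0.2874 = 8.148 × 10^-3 mol
Let x = n(NaOH), y = n(NaCl).
Titrant: 1x = 8.148 × 10^-3;  mass: 40.00x + 58.44y = 0.6411
Solving, x = 8.148 × 10^-3 mol, y = 5.393 × 10^-3 mol
mass of NaOH = 8.148 × 10^-3 × 40.00 = 0.3259 g
% NaOH = 0.3259 / 0.6411 × 100 = 50.84 %

50.84 %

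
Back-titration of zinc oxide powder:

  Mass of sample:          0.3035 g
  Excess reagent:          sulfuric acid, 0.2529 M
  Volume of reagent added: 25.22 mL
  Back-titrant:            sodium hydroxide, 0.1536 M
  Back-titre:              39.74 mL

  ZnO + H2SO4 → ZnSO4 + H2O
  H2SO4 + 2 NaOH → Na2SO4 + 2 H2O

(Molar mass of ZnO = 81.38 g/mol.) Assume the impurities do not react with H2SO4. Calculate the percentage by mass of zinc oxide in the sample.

n(H2SO4) added = 0.02522 × 0.2529 = 6.378 × 10^-3 mol
n(NaOH) used in back-titration = 0.03974 × 0.1536 = 6.104 × 10^-3 mol
From the 1:2 ratio, n(H2SO4) left over = 1/2 × 6.104 × 10^-3 = 3.052 × 10^-3 mol
n(H2SO4) consumed by analyte = 6.378 × 10^-3 − 3.052 × 10^-3 = 3.326 × 10^-3 mol
n(ZnO) = 3.326 × 10^-3 mol (1:1 ratio)
mass of ZnO = 3.326 × 10^-3 × 81.38 = 0.2707 g
% ZnO = 0.2707 / 0.3035 × 100 = 89.19 %

89.19 %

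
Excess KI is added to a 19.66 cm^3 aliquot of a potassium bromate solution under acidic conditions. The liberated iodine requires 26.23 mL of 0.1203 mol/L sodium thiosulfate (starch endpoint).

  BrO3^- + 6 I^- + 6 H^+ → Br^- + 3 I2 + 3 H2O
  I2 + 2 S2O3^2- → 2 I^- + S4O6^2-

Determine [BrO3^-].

0.02675 mol/L

n(S2O3^2-) = 0.02623 × 0.1203 = 3.155 × 10^-3 mol
n(I2) = n(S2O3^2-)/2 = 1.578 × 10^-3 mol
From the 1:3 ratio, n(BrO3^-) in the aliquot = 1/3 × 1.578 × 10^-3 = 5.259 × 10^-4 mol
[BrO3^-] = 5.259 × 10^-4 / 0.01966 = 0.02675 mol/L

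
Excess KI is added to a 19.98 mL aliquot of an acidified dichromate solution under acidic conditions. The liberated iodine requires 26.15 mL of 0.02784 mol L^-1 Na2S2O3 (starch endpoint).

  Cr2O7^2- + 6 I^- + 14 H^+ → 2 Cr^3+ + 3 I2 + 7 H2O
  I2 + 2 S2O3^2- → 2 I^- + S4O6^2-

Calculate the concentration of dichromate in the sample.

n(S2O3^2-) = 0.02615 × 0.02784 = 7.280 × 10^-4 mol
n(I2) = n(S2O3^2-)/2 = 3.640 × 10^-4 mol
From the 1:3 ratio, n(Cr2O7^2-) in the aliquot = 1/3 × 3.640 × 10^-4 = 1.213 × 10^-4 mol
[Cr2O7^2-] = 1.213 × 10^-4 / 0.01998 = 0.006073 mol/L

0.006073 mol/L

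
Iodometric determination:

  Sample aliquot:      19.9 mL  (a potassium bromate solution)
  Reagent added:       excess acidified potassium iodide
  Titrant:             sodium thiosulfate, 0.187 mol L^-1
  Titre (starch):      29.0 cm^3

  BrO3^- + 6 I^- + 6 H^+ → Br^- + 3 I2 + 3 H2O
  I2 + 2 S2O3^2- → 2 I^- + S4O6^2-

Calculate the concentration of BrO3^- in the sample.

n(S2O3^2-) = 0.0290 × 0.187 = 5.42 × 10^-3 mol
n(I2) = n(S2O3^2-)/2 = 2.71 × 10^-3 mol
From the 1:3 ratio, n(BrO3^-) in the aliquot = 1/3 × 2.71 × 10^-3 = 9.04 × 10^-4 mol
[BrO3^-] = 9.04 × 10^-4 / 0.0199 = 0.0454 mol/L

0.0454 mol/L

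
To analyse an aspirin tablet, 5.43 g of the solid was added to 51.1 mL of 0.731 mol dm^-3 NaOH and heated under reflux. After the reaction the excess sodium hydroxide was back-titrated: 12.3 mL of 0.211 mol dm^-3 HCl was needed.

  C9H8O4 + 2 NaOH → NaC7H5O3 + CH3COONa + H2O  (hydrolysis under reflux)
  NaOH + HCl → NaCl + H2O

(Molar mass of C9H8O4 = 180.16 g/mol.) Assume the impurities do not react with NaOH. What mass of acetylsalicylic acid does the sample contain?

3.13 g

n(NaOH) added = 0.0511 × 0.731 = 0.0374 mol
n(HCl) used in back-titration = 0.0123 × 0.211 = 2.60 × 10^-3 mol
n(NaOH) left over = 2.60 × 10^-3 mol (1:1 ratio)
n(NaOH) consumed by analyte = 0.0374 − 2.60 × 10^-3 = 0.0348 mol
From the 1:2 ratio, n(C9H8O4) = 1/2 × 0.0348 = 0.0174 mol
mass of C9H8O4 = 0.0174 × 180.16 = 3.13 g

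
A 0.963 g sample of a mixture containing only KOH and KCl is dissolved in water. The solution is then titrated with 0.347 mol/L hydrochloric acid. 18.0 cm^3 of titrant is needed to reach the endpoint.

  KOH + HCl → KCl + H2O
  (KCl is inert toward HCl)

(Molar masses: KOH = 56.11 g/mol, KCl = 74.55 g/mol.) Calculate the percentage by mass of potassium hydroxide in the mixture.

36.4 %

n(HCl) = 0.0180 × 0.347 = 6.25 × 10^-3 mol
Let x = n(KOH), y = n(KCl).
Titrant: 1x = 6.25 × 10^-3;  mass: 56.11x + 74.55y = 0.963
Solving, x = 6.25 × 10^-3 mol, y = 8.22 × 10^-3 mol
mass of KOH = 6.25 × 10^-3 × 56.11 = 0.350 g
% KOH = 0.350 / 0.963 × 100 = 36.4 %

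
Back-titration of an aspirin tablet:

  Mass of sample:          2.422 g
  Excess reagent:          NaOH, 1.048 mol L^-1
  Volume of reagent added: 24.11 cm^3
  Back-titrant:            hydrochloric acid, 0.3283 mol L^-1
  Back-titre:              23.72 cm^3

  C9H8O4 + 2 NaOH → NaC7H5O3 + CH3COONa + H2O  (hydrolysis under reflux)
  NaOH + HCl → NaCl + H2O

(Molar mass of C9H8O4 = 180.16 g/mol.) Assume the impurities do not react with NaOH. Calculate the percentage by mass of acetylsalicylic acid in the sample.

n(NaOH) added = 0.02411 × 1.048 = 0.02527 mol
n(HCl) used in back-titration = 0.02372 × 0.3283 = 7.787 × 10^-3 mol
n(NaOH) left over = 7.787 × 10^-3 mol (1:1 ratio)
n(NaOH) consumed by analyte = 0.02527 − 7.787 × 10^-3 = 0.01748 mol
From the 1:2 ratio, n(C9H8O4) = 1/2 × 0.01748 = 8.740 × 10^-3 mol
mass of C9H8O4 = 8.740 × 10^-3 × 180.16 = 1.575 g
% C9H8O4 = 1.575 / 2.422 × 100 = 65.01 %

65.01 %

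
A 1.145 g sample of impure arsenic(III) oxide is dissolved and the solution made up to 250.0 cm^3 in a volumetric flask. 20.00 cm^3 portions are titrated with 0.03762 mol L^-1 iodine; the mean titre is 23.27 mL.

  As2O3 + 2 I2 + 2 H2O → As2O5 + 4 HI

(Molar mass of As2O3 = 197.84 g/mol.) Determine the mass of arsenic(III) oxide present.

n(I2) per titration = 0.02327 × 0.03762 = 8.754 × 10^-4 mol
From the 1:2 ratio, n(As2O3) in each aliquot = 1/2 × 8.754 × 10^-4 = 4.377 × 10^-4 mol
n(As2O3) in the whole flask = 4.377 × 10^-4 × 250.0/20.00 = 5.471 × 10^-3 mol
mass of As2O3 = 5.471 × 10^-3 × 197.84 = 1.082 g

1.082 g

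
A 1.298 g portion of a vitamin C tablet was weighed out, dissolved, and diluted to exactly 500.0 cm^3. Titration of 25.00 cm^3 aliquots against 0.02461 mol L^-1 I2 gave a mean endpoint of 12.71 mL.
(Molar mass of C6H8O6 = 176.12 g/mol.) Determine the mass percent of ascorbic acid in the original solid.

84.88 %

C6H8O6 + I2 → C6H6O6 + 2 HI
n(I2) per titration = 0.01271 × 0.02461 = 3.128 × 10^-4 mol
n(C6H8O6) in each aliquot = 3.128 × 10^-4 mol (1:1 ratio)
n(C6H8O6) in the whole flask = 3.128 × 10^-4 × 500.0/25.00 = 6.256 × 10^-3 mol
mass of C6H8O6 = 6.256 × 10^-3 × 176.12 = 1.102 g
% C6H8O6 = 1.102 / 1.298 × 100 = 84.88 %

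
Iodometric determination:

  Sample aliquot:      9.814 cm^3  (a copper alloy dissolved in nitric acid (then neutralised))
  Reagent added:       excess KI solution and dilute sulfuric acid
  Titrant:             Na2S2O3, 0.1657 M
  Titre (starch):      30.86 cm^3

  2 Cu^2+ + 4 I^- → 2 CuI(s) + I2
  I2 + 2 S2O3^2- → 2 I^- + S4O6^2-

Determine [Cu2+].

0.5210 M

n(S2O3^2-) = 0.03086 × 0.1657 = 5.114 × 10^-3 mol
n(I2) = n(S2O3^2-)/2 = 2.557 × 10^-3 mol
From the 2:1 ratio, n(Cu2+) in the aliquot = 2/1 × 2.557 × 10^-3 = 5.114 × 10^-3 mol
[Cu2+] = 5.114 × 10^-3 / 0.009814 = 0.5210 mol/L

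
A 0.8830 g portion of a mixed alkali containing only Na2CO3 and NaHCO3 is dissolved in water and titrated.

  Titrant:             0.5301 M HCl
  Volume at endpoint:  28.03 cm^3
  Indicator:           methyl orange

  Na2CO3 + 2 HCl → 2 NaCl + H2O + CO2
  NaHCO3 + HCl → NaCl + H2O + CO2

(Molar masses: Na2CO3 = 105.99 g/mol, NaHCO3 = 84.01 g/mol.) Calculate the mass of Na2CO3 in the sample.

0.6241 g

n(HCl) = 0.02803 × 0.5301 = 0.01486 mol
Let x = n(Na2CO3), y = n(NaHCO3).
Titrant: 2x + 1y = 0.01486;  mass: 105.99x + 84.01y = 0.8830
Solving, x = 5.889 × 10^-3 mol, y = 3.081 × 10^-3 mol
mass of Na2CO3 = 5.889 × 10^-3 × 105.99 = 0.6241 g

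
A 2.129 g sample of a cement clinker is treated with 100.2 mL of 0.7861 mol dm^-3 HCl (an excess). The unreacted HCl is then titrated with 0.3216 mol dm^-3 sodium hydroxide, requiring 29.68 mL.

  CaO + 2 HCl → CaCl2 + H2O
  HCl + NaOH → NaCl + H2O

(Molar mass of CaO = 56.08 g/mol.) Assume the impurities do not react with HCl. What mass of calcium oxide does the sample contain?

n(HCl) added = 0.1002 × 0.7861 = 0.07877 mol
n(NaOH) used in back-titration = 0.02968 × 0.3216 = 9.545 × 10^-3 mol
n(HCl) left over = 9.545 × 10^-3 mol (1:1 ratio)
n(HCl) consumed by analyte = 0.07877 − 9.545 × 10^-3 = 0.06922 mol
From the 1:2 ratio, n(CaO) = 1/2 × 0.06922 = 0.03461 mol
mass of CaO = 0.03461 × 56.08 = 1.941 g

1.941 g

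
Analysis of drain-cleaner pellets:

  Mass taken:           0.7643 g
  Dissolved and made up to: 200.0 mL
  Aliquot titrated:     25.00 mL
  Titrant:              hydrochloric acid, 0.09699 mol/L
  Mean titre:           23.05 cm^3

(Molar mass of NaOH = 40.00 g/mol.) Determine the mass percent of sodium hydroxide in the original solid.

NaOH + HCl → NaCl + H2O
n(HCl) per titration = 0.02305 × 0.09699 = 2.236 × 10^-3 mol
n(NaOH) in each aliquot = 2.236 × 10^-3 mol (1:1 ratio)
n(NaOH) in the whole flask = 2.236 × 10^-3 × 200.0/25.00 = 0.01788 mol
mass of NaOH = 0.01788 × 40.00 = 0.7154 g
% NaOH = 0.7154 / 0.7643 × 100 = 93.60 %

93.60 %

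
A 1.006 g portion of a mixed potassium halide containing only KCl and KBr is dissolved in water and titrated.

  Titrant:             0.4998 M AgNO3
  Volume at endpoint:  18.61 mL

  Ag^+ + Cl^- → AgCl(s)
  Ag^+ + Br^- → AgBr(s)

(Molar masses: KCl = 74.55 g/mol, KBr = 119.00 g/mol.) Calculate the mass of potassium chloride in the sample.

0.1691 g

n(AgNO3) = 0.01861 × 0.4998 = 9.301 × 10^-3 mol
Let x = n(KCl), y = n(KBr).
Titrant: 1x + 1y = 9.301 × 10^-3;  mass: 74.55x + 119.00y = 1.006
Solving, x = 2.269 × 10^-3 mol, y = 7.032 × 10^-3 mol
mass of KCl = 2.269 × 10^-3 × 74.55 = 0.1691 g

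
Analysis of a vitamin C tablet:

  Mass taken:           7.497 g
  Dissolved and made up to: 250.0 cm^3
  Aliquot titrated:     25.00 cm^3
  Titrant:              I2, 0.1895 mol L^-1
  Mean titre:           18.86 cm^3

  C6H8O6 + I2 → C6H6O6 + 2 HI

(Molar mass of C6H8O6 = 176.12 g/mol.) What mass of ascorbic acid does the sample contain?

n(I2) per titration = 0.01886 × 0.1895 = 3.574 × 10^-3 mol
n(C6H8O6) in each aliquot = 3.574 × 10^-3 mol (1:1 ratio)
n(C6H8O6) in the whole flask = 3.574 × 10^-3 × 250.0/25.00 = 0.03574 mol
mass of C6H8O6 = 0.03574 × 176.12 = 6.294 g

6.294 g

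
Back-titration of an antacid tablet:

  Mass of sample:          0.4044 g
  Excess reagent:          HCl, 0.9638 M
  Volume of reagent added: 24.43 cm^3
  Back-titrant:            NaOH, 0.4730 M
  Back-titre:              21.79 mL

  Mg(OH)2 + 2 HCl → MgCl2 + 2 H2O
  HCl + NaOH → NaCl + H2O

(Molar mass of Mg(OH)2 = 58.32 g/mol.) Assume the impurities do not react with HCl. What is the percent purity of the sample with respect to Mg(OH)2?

95.46 %

n(HCl) added = 0.02443 × 0.9638 = 0.02355 mol
n(NaOH) used in back-titration = 0.02179 × 0.4730 = 0.01031 mol
n(HCl) left over = 0.01031 mol (1:1 ratio)
n(HCl) consumed by analyte = 0.02355 − 0.01031 = 0.01324 mol
From the 1:2 ratio, n(Mg(OH)2) = 1/2 × 0.01324 = 6.619 × 10^-3 mol
mass of Mg(OH)2 = 6.619 × 10^-3 × 58.32 = 0.3860 g
% Mg(OH)2 = 0.3860 / 0.4044 × 100 = 95.46 %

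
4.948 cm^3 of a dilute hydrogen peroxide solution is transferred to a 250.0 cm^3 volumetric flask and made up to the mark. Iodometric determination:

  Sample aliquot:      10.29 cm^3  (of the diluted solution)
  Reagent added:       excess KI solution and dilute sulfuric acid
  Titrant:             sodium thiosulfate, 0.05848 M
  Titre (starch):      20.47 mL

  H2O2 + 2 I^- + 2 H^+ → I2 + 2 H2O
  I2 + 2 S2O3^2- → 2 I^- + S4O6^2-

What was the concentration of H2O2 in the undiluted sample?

n(S2O3^2-) = 0.02047 × 0.05848 = 1.197 × 10^-3 mol
n(I2) = n(S2O3^2-)/2 = 5.985 × 10^-4 mol
n(H2O2) in the aliquot = 5.985 × 10^-4 mol (1:1 ratio)
[H2O2]_dilute = 5.985 × 10^-4 / 0.01029 = 0.05817 mol/L
[H2O2]_original = 0.05817 × 250.0/4.948 = 2.939 mol/L

2.939 M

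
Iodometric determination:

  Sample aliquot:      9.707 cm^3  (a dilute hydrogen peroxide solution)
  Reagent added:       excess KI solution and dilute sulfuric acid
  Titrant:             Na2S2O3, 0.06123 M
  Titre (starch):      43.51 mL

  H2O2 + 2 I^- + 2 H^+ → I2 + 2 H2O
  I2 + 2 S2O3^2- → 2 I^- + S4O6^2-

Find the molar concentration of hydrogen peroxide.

0.1372 M

n(S2O3^2-) = 0.04351 × 0.06123 = 2.664 × 10^-3 mol
n(I2) = n(S2O3^2-)/2 = 1.332 × 10^-3 mol
n(H2O2) in the aliquot = 1.332 × 10^-3 mol (1:1 ratio)
[H2O2] = 1.332 × 10^-3 / 0.009707 = 0.1372 mol/L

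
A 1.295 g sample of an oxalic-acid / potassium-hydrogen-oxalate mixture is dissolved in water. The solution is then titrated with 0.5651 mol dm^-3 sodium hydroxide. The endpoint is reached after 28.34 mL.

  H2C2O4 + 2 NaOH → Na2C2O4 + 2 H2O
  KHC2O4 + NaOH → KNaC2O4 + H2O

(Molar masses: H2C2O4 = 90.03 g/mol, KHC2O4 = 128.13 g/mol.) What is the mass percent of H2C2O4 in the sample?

31.66 %

n(NaOH) = 0.02834 × 0.5651 = 0.01601 mol
Let x = n(H2C2O4), y = n(KHC2O4).
Titrant: 2x + 1y = 0.01601;  mass: 90.03x + 128.13y = 1.295
Solving, x = 4.554 × 10^-3 mol, y = 6.907 × 10^-3 mol
mass of H2C2O4 = 4.554 × 10^-3 × 90.03 = 0.4100 g
% H2C2O4 = 0.4100 / 1.295 × 100 = 31.66 %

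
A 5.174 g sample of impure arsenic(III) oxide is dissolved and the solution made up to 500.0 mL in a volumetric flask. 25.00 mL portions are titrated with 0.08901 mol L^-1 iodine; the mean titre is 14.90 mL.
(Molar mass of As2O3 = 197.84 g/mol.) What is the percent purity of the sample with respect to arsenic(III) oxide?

50.71 %

As2O3 + 2 I2 + 2 H2O → As2O5 + 4 HI
n(I2) per titration = 0.01490 × 0.08901 = 1.326 × 10^-3 mol
From the 1:2 ratio, n(As2O3) in each aliquot = 1/2 × 1.326 × 10^-3 = 6.631 × 10^-4 mol
n(As2O3) in the whole flask = 6.631 × 10^-4 × 500.0/25.00 = 0.01326 mol
mass of As2O3 = 0.01326 × 197.84 = 2.624 g
% As2O3 = 2.624 / 5.174 × 100 = 50.71 %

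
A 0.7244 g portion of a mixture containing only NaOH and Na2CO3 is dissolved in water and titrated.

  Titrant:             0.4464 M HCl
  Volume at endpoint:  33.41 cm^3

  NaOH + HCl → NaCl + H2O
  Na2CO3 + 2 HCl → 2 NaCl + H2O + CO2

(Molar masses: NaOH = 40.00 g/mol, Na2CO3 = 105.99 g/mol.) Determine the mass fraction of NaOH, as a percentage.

n(HCl) = 0.03341 × 0.4464 = 0.01491 mol
Let x = n(NaOH), y = n(Na2CO3).
Titrant: 1x + 2y = 0.01491;  mass: 40.00x + 105.99y = 0.7244
Solving, x = 5.077 × 10^-3 mol, y = 4.918 × 10^-3 mol
mass of NaOH = 5.077 × 10^-3 × 40.00 = 0.2031 g
% NaOH = 0.2031 / 0.7244 × 100 = 28.04 %

28.04 %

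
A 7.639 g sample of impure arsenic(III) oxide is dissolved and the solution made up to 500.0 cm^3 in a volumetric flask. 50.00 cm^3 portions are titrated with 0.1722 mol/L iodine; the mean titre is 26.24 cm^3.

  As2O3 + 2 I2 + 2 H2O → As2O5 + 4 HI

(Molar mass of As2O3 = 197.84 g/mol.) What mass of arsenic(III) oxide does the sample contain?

4.470 g

n(I2) per titration = 0.02624 × 0.1722 = 4.519 × 10^-3 mol
From the 1:2 ratio, n(As2O3) in each aliquot = 1/2 × 4.519 × 10^-3 = 2.259 × 10^-3 mol
n(As2O3) in the whole flask = 2.259 × 10^-3 × 500.0/50.00 = 0.02259 mol
mass of As2O3 = 0.02259 × 197.84 = 4.470 g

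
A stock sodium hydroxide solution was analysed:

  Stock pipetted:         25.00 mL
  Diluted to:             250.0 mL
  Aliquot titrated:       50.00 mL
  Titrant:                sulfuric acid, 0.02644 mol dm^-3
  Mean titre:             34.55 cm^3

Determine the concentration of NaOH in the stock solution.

2 NaOH + H2SO4 → Na2SO4 + 2 H2O
n(H2SO4) = 0.03455 × 0.02644 = 9.135 × 10^-4 mol
From the 2:1 ratio, n(NaOH) in the aliquot = 2/1 × 9.135 × 10^-4 = 1.827 × 10^-3 mol
[NaOH]_dilute = 1.827 × 10^-3 / 0.05000 = 0.03654 mol/L
Dilution factor = 250.0 / 25.00 = 10.00
[NaOH]_stock = 0.03654 × 10.00 = 0.3654 mol/L

0.3654 mol/L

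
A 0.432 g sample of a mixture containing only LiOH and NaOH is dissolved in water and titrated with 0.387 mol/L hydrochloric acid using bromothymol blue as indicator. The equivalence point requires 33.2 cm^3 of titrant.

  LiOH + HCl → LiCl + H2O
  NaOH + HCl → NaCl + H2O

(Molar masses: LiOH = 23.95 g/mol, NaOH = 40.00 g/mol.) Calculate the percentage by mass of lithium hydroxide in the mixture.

n(HCl) = 0.0332 × 0.387 = 0.0128 mol
Let x = n(LiOH), y = n(NaOH).
Titrant: 1x + 1y = 0.0128;  mass: 23.95x + 40.00y = 0.432
Solving, x = 5.11 × 10^-3 mol, y = 7.74 × 10^-3 mol
mass of LiOH = 5.11 × 10^-3 × 23.95 = 0.122 g
% LiOH = 0.122 / 0.432 × 100 = 28.3 %

28.3 %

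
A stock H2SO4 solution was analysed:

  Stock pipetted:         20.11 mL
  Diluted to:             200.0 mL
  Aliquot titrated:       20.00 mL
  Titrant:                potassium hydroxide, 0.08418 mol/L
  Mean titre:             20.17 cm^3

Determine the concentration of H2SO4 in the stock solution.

0.4222 mol/L

H2SO4 + 2 KOH → K2SO4 + 2 H2O
n(KOH) = 0.02017 × 0.08418 = 1.698 × 10^-3 mol
From the 1:2 ratio, n(H2SO4) in the aliquot = 1/2 × 1.698 × 10^-3 = 8.490 × 10^-4 mol
[H2SO4]_dilute = 8.490 × 10^-4 / 0.02000 = 0.04245 mol/L
Dilution factor = 200.0 / 20.11 = 9.945
[H2SO4]_stock = 0.04245 × 9.945 = 0.4222 mol/L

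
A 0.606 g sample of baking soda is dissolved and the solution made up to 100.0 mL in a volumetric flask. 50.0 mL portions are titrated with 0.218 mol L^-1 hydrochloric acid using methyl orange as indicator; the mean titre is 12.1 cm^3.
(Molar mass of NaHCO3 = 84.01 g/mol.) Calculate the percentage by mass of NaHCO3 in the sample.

73.1 %

NaHCO3 + HCl → NaCl + H2O + CO2
n(HCl) per titration = 0.0121 × 0.218 = 2.64 × 10^-3 mol
n(NaHCO3) in each aliquot = 2.64 × 10^-3 mol (1:1 ratio)
n(NaHCO3) in the whole flask = 2.64 × 10^-3 × 100.0/50.0 = 5.28 × 10^-3 mol
mass of NaHCO3 = 5.28 × 10^-3 × 84.01 = 0.443 g
% NaHCO3 = 0.443 / 0.606 × 100 = 73.1 %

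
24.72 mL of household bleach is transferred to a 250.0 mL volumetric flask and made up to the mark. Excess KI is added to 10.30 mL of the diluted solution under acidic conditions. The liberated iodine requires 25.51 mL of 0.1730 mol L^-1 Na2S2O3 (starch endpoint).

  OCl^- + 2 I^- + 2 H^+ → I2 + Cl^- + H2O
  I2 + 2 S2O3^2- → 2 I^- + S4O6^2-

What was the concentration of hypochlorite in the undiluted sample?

2.167 mol/L

n(S2O3^2-) = 0.02551 × 0.1730 = 4.413 × 10^-3 mol
n(I2) = n(S2O3^2-)/2 = 2.207 × 10^-3 mol
n(OCl^-) in the aliquot = 2.207 × 10^-3 mol (1:1 ratio)
[OCl^-]_dilute = 2.207 × 10^-3 / 0.01030 = 0.2142 mol/L
[OCl^-]_original = 0.2142 × 250.0/24.72 = 2.167 mol/L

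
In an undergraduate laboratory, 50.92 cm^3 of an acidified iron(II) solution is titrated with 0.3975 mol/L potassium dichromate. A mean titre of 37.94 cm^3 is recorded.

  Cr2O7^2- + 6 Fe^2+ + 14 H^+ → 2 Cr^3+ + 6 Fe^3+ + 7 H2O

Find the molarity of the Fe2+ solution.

1.777 mol/L

n(K2Cr2O7) = 0.03794 L × 0.3975 mol/L = 0.01508 mol
From the 6:1 mole ratio, n(Fe2+) = 6/1 × 0.01508 = 0.09049 mol
[Fe2+] = 0.09049 mol / 0.05092 L = 1.777 mol/L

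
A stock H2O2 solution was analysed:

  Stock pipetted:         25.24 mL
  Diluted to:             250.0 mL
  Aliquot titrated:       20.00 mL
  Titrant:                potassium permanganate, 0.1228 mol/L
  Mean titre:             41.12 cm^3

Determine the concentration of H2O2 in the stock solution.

6.252 mol/L

2 MnO4^- + 5 H2O2 + 6 H^+ → 2 Mn^2+ + 5 O2 + 8 H2O
n(KMnO4) = 0.04112 × 0.1228 = 5.050 × 10^-3 mol
From the 5:2 ratio, n(H2O2) in the aliquot = 5/2 × 5.050 × 10^-3 = 0.01262 mol
[H2O2]_dilute = 0.01262 / 0.02000 = 0.6312 mol/L
Dilution factor = 250.0 / 25.24 = 9.905
[H2O2]_stock = 0.6312 × 9.905 = 6.252 mol/L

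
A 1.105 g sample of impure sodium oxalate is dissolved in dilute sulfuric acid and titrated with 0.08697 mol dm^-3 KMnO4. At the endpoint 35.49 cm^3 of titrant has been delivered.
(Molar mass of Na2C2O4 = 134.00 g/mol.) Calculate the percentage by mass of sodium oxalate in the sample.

2 MnO4^- + 5 C2O4^2- + 16 H^+ → 2 Mn^2+ + 10 CO2 + 8 H2O
n(KMnO4) = 0.03549 L × 0.08697 mol/L = 3.087 × 10^-3 mol
From the 5:2 ratio, n(Na2C2O4) = 5/2 × 3.087 × 10^-3 = 7.716 × 10^-3 mol
mass of Na2C2O4 = 7.716 × 10^-3 × 134.00 g/mol = 1.034 g
% Na2C2O4 = 1.034 / 1.105 × 100 = 93.57 %

93.57 %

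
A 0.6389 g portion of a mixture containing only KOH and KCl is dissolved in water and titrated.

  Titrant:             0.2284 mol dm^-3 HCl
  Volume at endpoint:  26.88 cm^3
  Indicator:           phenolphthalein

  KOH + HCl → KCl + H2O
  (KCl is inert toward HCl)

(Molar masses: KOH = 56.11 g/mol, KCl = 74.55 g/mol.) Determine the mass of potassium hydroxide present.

0.3445 g

n(HCl) = 0.02688 × 0.2284 = 6.139 × 10^-3 mol
Let x = n(KOH), y = n(KCl).
Titrant: 1x = 6.139 × 10^-3;  mass: 56.11x + 74.55y = 0.6389
Solving, x = 6.139 × 10^-3 mol, y = 3.949 × 10^-3 mol
mass of KOH = 6.139 × 10^-3 × 56.11 = 0.3445 g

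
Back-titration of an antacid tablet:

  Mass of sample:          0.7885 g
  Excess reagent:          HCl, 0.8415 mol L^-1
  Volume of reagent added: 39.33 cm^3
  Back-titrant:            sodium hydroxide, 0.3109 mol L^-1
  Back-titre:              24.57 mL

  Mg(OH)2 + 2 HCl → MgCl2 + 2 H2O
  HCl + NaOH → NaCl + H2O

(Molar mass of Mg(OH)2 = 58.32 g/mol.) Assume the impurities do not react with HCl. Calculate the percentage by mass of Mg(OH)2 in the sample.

n(HCl) added = 0.03933 × 0.8415 = 0.03310 mol
n(NaOH) used in back-titration = 0.02457 × 0.3109 = 7.639 × 10^-3 mol
n(HCl) left over = 7.639 × 10^-3 mol (1:1 ratio)
n(HCl) consumed by analyte = 0.03310 − 7.639 × 10^-3 = 0.02546 mol
From the 1:2 ratio, n(Mg(OH)2) = 1/2 × 0.02546 = 0.01273 mol
mass of Mg(OH)2 = 0.01273 × 58.32 = 0.7423 g
% Mg(OH)2 = 0.7423 / 0.7885 × 100 = 94.15 %

94.15 %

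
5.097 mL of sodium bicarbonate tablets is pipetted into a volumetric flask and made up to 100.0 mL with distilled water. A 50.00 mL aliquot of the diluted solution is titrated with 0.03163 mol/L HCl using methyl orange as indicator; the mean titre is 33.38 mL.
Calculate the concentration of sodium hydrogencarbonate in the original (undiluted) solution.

NaHCO3 + HCl → NaCl + H2O + CO2
n(HCl) = 0.03338 × 0.03163 = 1.056 × 10^-3 mol
n(NaHCO3) in the aliquot = 1.056 × 10^-3 mol (1:1 ratio)
[NaHCO3]_dilute = 1.056 × 10^-3 / 0.05000 = 0.02112 mol/L
Dilution factor = 100.0 / 5.097 = 19.62
[NaHCO3]_stock = 0.02112 × 19.62 = 0.4143 mol/L

0.4143 mol/L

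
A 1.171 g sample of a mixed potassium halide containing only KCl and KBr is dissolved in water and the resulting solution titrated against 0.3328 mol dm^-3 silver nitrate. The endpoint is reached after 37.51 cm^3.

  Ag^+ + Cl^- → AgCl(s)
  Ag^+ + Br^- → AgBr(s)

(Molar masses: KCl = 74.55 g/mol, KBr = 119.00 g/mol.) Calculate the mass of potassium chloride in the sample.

n(AgNO3) = 0.03751 × 0.3328 = 0.01248 mol
Let x = n(KCl), y = n(KBr).
Titrant: 1x + 1y = 0.01248;  mass: 74.55x + 119.00y = 1.171
Solving, x = 7.076 × 10^-3 mol, y = 5.408 × 10^-3 mol
mass of KCl = 7.076 × 10^-3 × 74.55 = 0.5275 g

0.5275 g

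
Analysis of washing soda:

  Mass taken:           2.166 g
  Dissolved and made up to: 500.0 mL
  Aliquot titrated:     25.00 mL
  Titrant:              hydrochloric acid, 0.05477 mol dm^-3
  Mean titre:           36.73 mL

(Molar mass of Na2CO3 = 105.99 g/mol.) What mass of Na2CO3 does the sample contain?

Na2CO3 + 2 HCl → 2 NaCl + H2O + CO2
n(HCl) per titration = 0.03673 × 0.05477 = 2.012 × 10^-3 mol
From the 1:2 ratio, n(Na2CO3) in each aliquot = 1/2 × 2.012 × 10^-3 = 1.006 × 10^-3 mol
n(Na2CO3) in the whole flask = 1.006 × 10^-3 × 500.0/25.00 = 0.02012 mol
mass of Na2CO3 = 0.02012 × 105.99 = 2.132 g

2.132 g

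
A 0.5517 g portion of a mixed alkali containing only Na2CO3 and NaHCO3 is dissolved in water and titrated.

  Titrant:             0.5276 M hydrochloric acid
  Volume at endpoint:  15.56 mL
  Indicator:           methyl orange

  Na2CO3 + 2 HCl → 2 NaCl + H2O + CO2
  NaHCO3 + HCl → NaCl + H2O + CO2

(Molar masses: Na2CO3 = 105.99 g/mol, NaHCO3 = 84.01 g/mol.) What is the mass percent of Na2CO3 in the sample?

42.73 %

n(HCl) = 0.01556 × 0.5276 = 8.209 × 10^-3 mol
Let x = n(Na2CO3), y = n(NaHCO3).
Titrant: 2x + 1y = 8.209 × 10^-3;  mass: 105.99x + 84.01y = 0.5517
Solving, x = 2.224 × 10^-3 mol, y = 3.761 × 10^-3 mol
mass of Na2CO3 = 2.224 × 10^-3 × 105.99 = 0.2358 g
% Na2CO3 = 0.2358 / 0.5517 × 100 = 42.73 %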